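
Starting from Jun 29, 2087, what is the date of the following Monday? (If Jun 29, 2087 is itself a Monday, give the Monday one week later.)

June 30, 2087

Jun 29, 2087 is a Sunday.
From Sunday to the next Monday is 1 day.
Jun 29, 2087 + 1 = Jun 30, 2087.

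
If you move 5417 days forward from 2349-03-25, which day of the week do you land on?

Thursday

Mar 25, 2349 is a Friday.
5417 mod 7 = 6, so 5417 days after a Friday is Friday + 6 = Thursday.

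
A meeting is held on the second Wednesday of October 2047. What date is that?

October 1, 2047 is a Tuesday.
The first Wednesday is therefore October 2 (1 days later).
The second Wednesday is 2 + 1×7 = October 9.

October 9, 2047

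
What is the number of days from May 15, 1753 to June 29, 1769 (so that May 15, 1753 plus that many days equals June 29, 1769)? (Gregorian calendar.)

May 15, 1753 → May 15, 1754: 365 days.
May 15, 1754 → May 15, 1755: 365 days.
May 15, 1755 → May 15, 1756: 366 days (Feb 29, 1756 is in that span).
May 15, 1756 → May 15, 1757: 365 days.
May 15, 1757 → May 15, 1758: 365 days.
May 15, 1758 → May 15, 1759: 365 days.
May 15, 1759 → May 15, 1760: 366 days (Feb 29, 1760 is in that span).
May 15, 1760 → May 15, 1761: 365 days.
May 15, 1761 → May 15, 1762: 365 days.
May 15, 1762 → May 15, 1763: 365 days.
May 15, 1763 → May 15, 1764: 366 days (Feb 29, 1764 is in that span).
May 15, 1764 → May 15, 1765: 365 days.
May 15, 1765 → May 15, 1766: 365 days.
May 15, 1766 → May 15, 1767: 365 days.
May 15, 1767 → May 15, 1768: 366 days (Feb 29, 1768 is in that span).
May 15, 1768 → May 15, 1769: 365 days.
May 15, 1769 → Jun 15, 1769: 31 days (May has 31).
Jun 15, 1769 → Jun 29, 1769: 14 days.
Total: 5889 days.

5889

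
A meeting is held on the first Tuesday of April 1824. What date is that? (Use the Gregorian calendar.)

April 1, 1824 is a Thursday.
The first Tuesday is therefore April 6 (5 days later).

April 6, 1824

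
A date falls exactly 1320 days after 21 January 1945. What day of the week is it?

Jan 21, 1945 is a Sunday.
1320 mod 7 = 4, so 1320 days after a Sunday is Sunday + 4 = Thursday.

Thursday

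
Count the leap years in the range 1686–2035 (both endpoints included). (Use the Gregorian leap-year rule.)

Multiples of 4 in [1686,2035]: 87.
Of those, multiples of 100: 4 (not leap unless ÷400).
Multiples of 400: 1.
Leap years = 87 − 4 + 1 = 84.

84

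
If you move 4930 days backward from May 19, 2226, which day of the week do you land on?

First find the weekday of May 19, 2226. Doomsday rule: the anchor day for the 2200s is Friday. For year 26: 26÷12 = 2 r 2, and 2÷4 = 0, so 2+2+0 = 4.
Friday + 4 ≡ Tuesday — that's 2226's doomsday.
In May the doomsday date is May 9.
May 19 is 10 days after May 9; 10 mod 7 = 3, so Tuesday + 3 = Friday.
4930 mod 7 = 2, so 4930 days before a Friday is Friday − 2 = Wednesday.

Wednesday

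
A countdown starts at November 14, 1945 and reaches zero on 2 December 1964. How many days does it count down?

Nov 14, 1945 → Nov 14, 1946: 365 days.
Nov 14, 1946 → Nov 14, 1947: 365 days.
Nov 14, 1947 → Nov 14, 1948: 366 days (Feb 29, 1948 is in that span).
Nov 14, 1948 → Nov 14, 1949: 365 days.
Nov 14, 1949 → Nov 14, 1950: 365 days.
Nov 14, 1950 → Nov 14, 1951: 365 days.
Nov 14, 1951 → Nov 14, 1952: 366 days (Feb 29, 1952 is in that span).
Nov 14, 1952 → Nov 14, 1953: 365 days.
Nov 14, 1953 → Nov 14, 1954: 365 days.
Nov 14, 1954 → Nov 14, 1955: 365 days.
Nov 14, 1955 → Nov 14, 1956: 366 days (Feb 29, 1956 is in that span).
Nov 14, 1956 → Nov 14, 1957: 365 days.
Nov 14, 1957 → Nov 14, 1958: 365 days.
Nov 14, 1958 → Nov 14, 1959: 365 days.
Nov 14, 1959 → Nov 14, 1960: 366 days (Feb 29, 1960 is in that span).
Nov 14, 1960 → Nov 14, 1961: 365 days.
Nov 14, 1961 → Nov 14, 1962: 365 days.
Nov 14, 1962 → Nov 14, 1963: 365 days.
Nov 14, 1963 → Dec 14, 1963: 30 days (November has 30).
Dec 14, 1963 → Jan 14, 1964: 31 days (December has 31).
Jan 14, 1964 → Feb 14, 1964: 31 days (January has 31).
Feb 14, 1964 → Mar 14, 1964: 29 days (February has 29).
Mar 14, 1964 → Apr 14, 1964: 31 days (March has 31).
Apr 14, 1964 → May 14, 1964: 30 days (April has 30).
May 14, 1964 → Jun 14, 1964: 31 days (May has 31).
Jun 14, 1964 → Jul 14, 1964: 30 days (June has 30).
Jul 14, 1964 → Aug 14, 1964: 31 days (July has 31).
Aug 14, 1964 → Sep 14, 1964: 31 days (August has 31).
Sep 14, 1964 → Oct 14, 1964: 30 days (September has 30).
Oct 14, 1964 → Nov 14, 1964: 31 days (October has 31).
Nov 14, 1964 → Dec 2, 1964: 18 days.
Total: 6958 days.

6958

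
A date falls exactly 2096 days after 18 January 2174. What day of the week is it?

Friday

Jan 18, 2174 is a Tuesday.
2096 mod 7 = 3, so 2096 days after a Tuesday is Tuesday + 3 = Friday.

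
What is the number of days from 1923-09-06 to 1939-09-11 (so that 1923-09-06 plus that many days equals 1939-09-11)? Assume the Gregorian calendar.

5849

Sep 6, 1923 → Sep 6, 1924: 366 days (Feb 29, 1924 is in that span).
Sep 6, 1924 → Sep 6, 1925: 365 days.
Sep 6, 1925 → Sep 6, 1926: 365 days.
Sep 6, 1926 → Sep 6, 1927: 365 days.
Sep 6, 1927 → Sep 6, 1928: 366 days (Feb 29, 1928 is in that span).
Sep 6, 1928 → Sep 6, 1929: 365 days.
Sep 6, 1929 → Sep 6, 1930: 365 days.
Sep 6, 1930 → Sep 6, 1931: 365 days.
Sep 6, 1931 → Sep 6, 1932: 366 days (Feb 29, 1932 is in that span).
Sep 6, 1932 → Sep 6, 1933: 365 days.
Sep 6, 1933 → Sep 6, 1934: 365 days.
Sep 6, 1934 → Sep 6, 1935: 365 days.
Sep 6, 1935 → Sep 6, 1936: 366 days (Feb 29, 1936 is in that span).
Sep 6, 1936 → Sep 6, 1937: 365 days.
Sep 6, 1937 → Sep 6, 1938: 365 days.
Sep 6, 1938 → Oct 6, 1938: 30 days (September has 30).
Oct 6, 1938 → Nov 6, 1938: 31 days (October has 31).
Nov 6, 1938 → Dec 6, 1938: 30 days (November has 30).
Dec 6, 1938 → Jan 6, 1939: 31 days (December has 31).
Jan 6, 1939 → Feb 6, 1939: 31 days (January has 31).
Feb 6, 1939 → Mar 6, 1939: 28 days (February has 28).
Mar 6, 1939 → Apr 6, 1939: 31 days (March has 31).
Apr 6, 1939 → May 6, 1939: 30 days (April has 30).
May 6, 1939 → Jun 6, 1939: 31 days (May has 31).
Jun 6, 1939 → Jul 6, 1939: 30 days (June has 30).
Jul 6, 1939 → Aug 6, 1939: 31 days (July has 31).
Aug 6, 1939 → Sep 6, 1939: 31 days (August has 31).
Sep 6, 1939 → Sep 11, 1939: 5 days.
Total: 5849 days.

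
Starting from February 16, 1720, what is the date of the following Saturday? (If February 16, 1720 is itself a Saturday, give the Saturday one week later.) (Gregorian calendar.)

February 17, 1720

Feb 16, 1720 is a Friday.
From Friday to the next Saturday is 1 day.
Feb 16, 1720 + 1 = Feb 17, 1720.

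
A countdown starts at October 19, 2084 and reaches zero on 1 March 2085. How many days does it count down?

133

Oct 19, 2084 → Nov 19, 2084: 31 days (October has 31).
Nov 19, 2084 → Dec 19, 2084: 30 days (November has 30).
Dec 19, 2084 → Jan 19, 2085: 31 days (December has 31).
Jan 19, 2085 → Feb 19, 2085: 31 days (January has 31).
Feb 19, 2085 → Mar 1, 2085: 10 days.
Total: 133 days.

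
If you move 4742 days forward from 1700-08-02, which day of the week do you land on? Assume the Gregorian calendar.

Thursday

First find the weekday of Aug 2, 1700. Doomsday rule: the anchor day for the 1700s is Sunday. For year 00: 0÷12 = 0 r 0, and 0÷4 = 0, so 0+0+0 = 0.
Sunday + 0 ≡ Sunday — that's 1700's doomsday.
In August the doomsday date is Aug 8.
Aug 2 is 6 days before Aug 8; 6 mod 7 = 6, so Sunday − 6 = Monday.
4742 mod 7 = 3, so 4742 days after a Monday is Monday + 3 = Thursday.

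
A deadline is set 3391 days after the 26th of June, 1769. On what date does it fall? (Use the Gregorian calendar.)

+365 (one year) → Jun 26, 1770 (3026 left).
+365 (one year) → Jun 26, 1771 (2661 left).
+366 (one year; includes Feb 29, 1772) → Jun 26, 1772 (2295 left).
+365 (one year) → Jun 26, 1773 (1930 left).
+365 (one year) → Jun 26, 1774 (1565 left).
+365 (one year) → Jun 26, 1775 (1200 left).
+366 (one year; includes Feb 29, 1776) → Jun 26, 1776 (834 left).
+365 (one year) → Jun 26, 1777 (469 left).
+365 (one year) → Jun 26, 1778 (104 left).
Jun has 30 days: +5 → Jul 1, 1778 (99 left).
Jul has 31 days: +31 → Aug 1, 1778 (68 left).
Aug has 31 days: +31 → Sep 1, 1778 (37 left).
Sep has 30 days: +30 → Oct 1, 1778 (7 left).
+7 → Oct 8, 1778.

October 8, 1778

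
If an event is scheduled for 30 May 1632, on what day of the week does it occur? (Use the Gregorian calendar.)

Doomsday rule: the anchor day for the 1600s is Tuesday. For year 32: 32÷12 = 2 r 8, and 8÷4 = 2, so 2+8+2 = 12.
Tuesday + 12 ≡ Sunday — that's 1632's doomsday.
In May the doomsday date is May 9.
May 30 is 21 days after May 9; 21 mod 7 = 0, so Sunday + 0 = Sunday.

Sunday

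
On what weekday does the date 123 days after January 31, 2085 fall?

Sunday

Jan 31, 2085 is a Wednesday.
123 mod 7 = 4, so 123 days after a Wednesday is Wednesday + 4 = Sunday.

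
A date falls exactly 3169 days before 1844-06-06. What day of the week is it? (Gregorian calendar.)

Saturday

Jun 6, 1844 is a Thursday.
3169 mod 7 = 5, so 3169 days before a Thursday is Thursday − 5 = Saturday.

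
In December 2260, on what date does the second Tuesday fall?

December 1, 2260 is a Saturday.
The first Tuesday is therefore December 4 (3 days later).
The second Tuesday is 4 + 1×7 = December 11.

December 11, 2260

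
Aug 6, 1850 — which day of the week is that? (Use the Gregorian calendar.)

Tuesday

Doomsday rule: the anchor day for the 1800s is Friday. For year 50: 50÷12 = 4 r 2, and 2÷4 = 0, so 4+2+0 = 6.
Friday + 6 ≡ Thursday — that's 1850's doomsday.
In August the doomsday date is Aug 8.
Aug 6 is 2 days before Aug 8; 2 mod 7 = 2, so Thursday − 2 = Tuesday.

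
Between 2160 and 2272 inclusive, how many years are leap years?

Multiples of 4 in [2160,2272]: 29.
Of those, multiples of 100: 1 (not leap unless ÷400).
Multiples of 400: 0.
Leap years = 29 − 1 + 0 = 28.

28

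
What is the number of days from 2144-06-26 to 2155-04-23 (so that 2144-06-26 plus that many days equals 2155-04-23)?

Jun 26, 2144 → Jun 26, 2145: 365 days.
Jun 26, 2145 → Jun 26, 2146: 365 days.
Jun 26, 2146 → Jun 26, 2147: 365 days.
Jun 26, 2147 → Jun 26, 2148: 366 days (Feb 29, 2148 is in that span).
Jun 26, 2148 → Jun 26, 2149: 365 days.
Jun 26, 2149 → Jun 26, 2150: 365 days.
Jun 26, 2150 → Jun 26, 2151: 365 days.
Jun 26, 2151 → Jun 26, 2152: 366 days (Feb 29, 2152 is in that span).
Jun 26, 2152 → Jun 26, 2153: 365 days.
Jun 26, 2153 → Jun 26, 2154: 365 days.
Jun 26, 2154 → Jul 26, 2154: 30 days (June has 30).
Jul 26, 2154 → Aug 26, 2154: 31 days (July has 31).
Aug 26, 2154 → Sep 26, 2154: 31 days (August has 31).
Sep 26, 2154 → Oct 26, 2154: 30 days (September has 30).
Oct 26, 2154 → Nov 26, 2154: 31 days (October has 31).
Nov 26, 2154 → Dec 26, 2154: 30 days (November has 30).
Dec 26, 2154 → Jan 26, 2155: 31 days (December has 31).
Jan 26, 2155 → Feb 26, 2155: 31 days (January has 31).
Feb 26, 2155 → Mar 26, 2155: 28 days (February has 28).
Mar 26, 2155 → Apr 23, 2155: 28 days.
Total: 3953 days.

3953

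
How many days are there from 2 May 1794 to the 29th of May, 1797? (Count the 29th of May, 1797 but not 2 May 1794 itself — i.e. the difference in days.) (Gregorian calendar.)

1123

May 2, 1794 → May 2, 1795: 365 days.
May 2, 1795 → May 2, 1796: 366 days (Feb 29, 1796 is in that span).
May 2, 1796 → Jun 2, 1796: 31 days (May has 31).
Jun 2, 1796 → Jul 2, 1796: 30 days (June has 30).
Jul 2, 1796 → Aug 2, 1796: 31 days (July has 31).
Aug 2, 1796 → Sep 2, 1796: 31 days (August has 31).
Sep 2, 1796 → Oct 2, 1796: 30 days (September has 30).
Oct 2, 1796 → Nov 2, 1796: 31 days (October has 31).
Nov 2, 1796 → Dec 2, 1796: 30 days (November has 30).
Dec 2, 1796 → Jan 2, 1797: 31 days (December has 31).
Jan 2, 1797 → Feb 2, 1797: 31 days (January has 31).
Feb 2, 1797 → Mar 2, 1797: 28 days (February has 28).
Mar 2, 1797 → Apr 2, 1797: 31 days (March has 31).
Apr 2, 1797 → May 2, 1797: 30 days (April has 30).
May 2, 1797 → May 29, 1797: 27 days.
Total: 1123 days.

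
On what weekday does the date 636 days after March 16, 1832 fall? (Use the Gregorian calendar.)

Thursday

First find the weekday of Mar 16, 1832. Doomsday rule: the anchor day for the 1800s is Friday. For year 32: 32÷12 = 2 r 8, and 8÷4 = 2, so 2+8+2 = 12.
Friday + 12 ≡ Wednesday — that's 1832's doomsday.
In March the doomsday date is Mar 14.
Mar 16 is 2 days after Mar 14; 2 mod 7 = 2, so Wednesday + 2 = Friday.
636 mod 7 = 6, so 636 days after a Friday is Friday + 6 = Thursday.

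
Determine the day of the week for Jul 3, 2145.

Doomsday rule: the anchor day for the 2100s is Sunday. For year 45: 45÷12 = 3 r 9, and 9÷4 = 2, so 3+9+2 = 14.
Sunday + 14 ≡ Sunday — that's 2145's doomsday.
In July the doomsday date is Jul 11.
Jul 3 is 8 days before Jul 11; 8 mod 7 = 1, so Sunday − 1 = Saturday.

Saturday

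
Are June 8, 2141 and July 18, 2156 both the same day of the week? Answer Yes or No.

No

From Jun 8, 2141 to Jul 18, 2156 is 5519 days.
5519 mod 7 = 3, so they are different weekdays.
(Jun 8, 2141 is a Thursday; Jul 18, 2156 is a Sunday.)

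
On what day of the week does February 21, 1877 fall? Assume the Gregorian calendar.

Doomsday rule: the anchor day for the 1800s is Friday. For year 77: 77÷12 = 6 r 5, and 5÷4 = 1, so 6+5+1 = 12.
Friday + 12 ≡ Wednesday — that's 1877's doomsday.
In February the doomsday date is Feb 28 (1877 is not a leap year).
Feb 21 is 7 days before Feb 28; 7 mod 7 = 0, so Wednesday − 0 = Wednesday.

Wednesday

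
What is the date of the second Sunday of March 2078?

March 13, 2078

March 1, 2078 is a Tuesday.
The first Sunday is therefore March 6 (5 days later).
The second Sunday is 6 + 1×7 = March 13.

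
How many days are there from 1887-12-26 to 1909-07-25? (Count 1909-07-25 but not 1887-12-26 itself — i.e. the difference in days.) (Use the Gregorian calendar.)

7881

Dec 26, 1887 → Dec 26, 1888: 366 days (Feb 29, 1888 is in that span).
Dec 26, 1888 → Dec 26, 1889: 365 days.
Dec 26, 1889 → Dec 26, 1890: 365 days.
Dec 26, 1890 → Dec 26, 1891: 365 days.
Dec 26, 1891 → Dec 26, 1892: 366 days (Feb 29, 1892 is in that span).
Dec 26, 1892 → Dec 26, 1893: 365 days.
Dec 26, 1893 → Dec 26, 1894: 365 days.
Dec 26, 1894 → Dec 26, 1895: 365 days.
Dec 26, 1895 → Dec 26, 1896: 366 days (Feb 29, 1896 is in that span).
Dec 26, 1896 → Dec 26, 1897: 365 days.
Dec 26, 1897 → Dec 26, 1898: 365 days.
Dec 26, 1898 → Dec 26, 1899: 365 days.
Dec 26, 1899 → Dec 26, 1900: 365 days.
Dec 26, 1900 → Dec 26, 1901: 365 days.
Dec 26, 1901 → Dec 26, 1902: 365 days.
Dec 26, 1902 → Dec 26, 1903: 365 days.
Dec 26, 1903 → Dec 26, 1904: 366 days (Feb 29, 1904 is in that span).
Dec 26, 1904 → Dec 26, 1905: 365 days.
Dec 26, 1905 → Dec 26, 1906: 365 days.
Dec 26, 1906 → Dec 26, 1907: 365 days.
Dec 26, 1907 → Dec 26, 1908: 366 days (Feb 29, 1908 is in that span).
Dec 26, 1908 → Jan 26, 1909: 31 days (December has 31).
Jan 26, 1909 → Feb 26, 1909: 31 days (January has 31).
Feb 26, 1909 → Mar 26, 1909: 28 days (February has 28).
Mar 26, 1909 → Apr 26, 1909: 31 days (March has 31).
Apr 26, 1909 → May 26, 1909: 30 days (April has 30).
May 26, 1909 → Jun 26, 1909: 31 days (May has 31).
Jun 26, 1909 → Jul 25, 1909: 29 days.
Total: 7881 days.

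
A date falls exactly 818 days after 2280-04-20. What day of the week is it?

Monday

Apr 20, 2280 is a Tuesday.
818 mod 7 = 6, so 818 days after a Tuesday is Tuesday + 6 = Monday.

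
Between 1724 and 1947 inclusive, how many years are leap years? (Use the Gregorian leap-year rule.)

54

Multiples of 4 in [1724,1947]: 56.
Of those, multiples of 100: 2 (not leap unless ÷400).
Multiples of 400: 0.
Leap years = 56 − 2 + 0 = 54.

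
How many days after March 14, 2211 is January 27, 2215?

Mar 14, 2211 → Mar 14, 2212: 366 days (Feb 29, 2212 is in that span).
Mar 14, 2212 → Mar 14, 2213: 365 days.
Mar 14, 2213 → Mar 14, 2214: 365 days.
Mar 14, 2214 → Apr 14, 2214: 31 days (March has 31).
Apr 14, 2214 → May 14, 2214: 30 days (April has 30).
May 14, 2214 → Jun 14, 2214: 31 days (May has 31).
Jun 14, 2214 → Jul 14, 2214: 30 days (June has 30).
Jul 14, 2214 → Aug 14, 2214: 31 days (July has 31).
Aug 14, 2214 → Sep 14, 2214: 31 days (August has 31).
Sep 14, 2214 → Oct 14, 2214: 30 days (September has 30).
Oct 14, 2214 → Nov 14, 2214: 31 days (October has 31).
Nov 14, 2214 → Dec 14, 2214: 30 days (November has 30).
Dec 14, 2214 → Jan 14, 2215: 31 days (December has 31).
Jan 14, 2215 → Jan 27, 2215: 13 days.
Total: 1415 days.

1415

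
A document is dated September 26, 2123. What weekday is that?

Sunday

Doomsday rule: the anchor day for the 2100s is Sunday. For year 23: 23÷12 = 1 r 11, and 11÷4 = 2, so 1+11+2 = 14.
Sunday + 14 ≡ Sunday — that's 2123's doomsday.
In September the doomsday date is Sep 5.
Sep 26 is 21 days after Sep 5; 21 mod 7 = 0, so Sunday + 0 = Sunday.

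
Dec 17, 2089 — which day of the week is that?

Saturday

January 1, 2089 is a Saturday.
Jan 1, 2089 → Feb 1, 2089: 31 days (January has 31).
Feb 1, 2089 → Mar 1, 2089: 28 days (February has 28).
Mar 1, 2089 → Apr 1, 2089: 31 days (March has 31).
Apr 1, 2089 → May 1, 2089: 30 days (April has 30).
May 1, 2089 → Jun 1, 2089: 31 days (May has 31).
Jun 1, 2089 → Jul 1, 2089: 30 days (June has 30).
Jul 1, 2089 → Aug 1, 2089: 31 days (July has 31).
Aug 1, 2089 → Sep 1, 2089: 31 days (August has 31).
Sep 1, 2089 → Oct 1, 2089: 30 days (September has 30).
Oct 1, 2089 → Nov 1, 2089: 31 days (October has 31).
Nov 1, 2089 → Dec 1, 2089: 30 days (November has 30).
Dec 1, 2089 → Dec 17, 2089: 16 days.
Total: 350 days.
350 mod 7 = 0, so Saturday + 0 = Saturday.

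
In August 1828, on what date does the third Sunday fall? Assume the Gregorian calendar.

August 17, 1828

August 1, 1828 is a Friday.
The first Sunday is therefore August 3 (2 days later).
The third Sunday is 3 + 2×7 = August 17.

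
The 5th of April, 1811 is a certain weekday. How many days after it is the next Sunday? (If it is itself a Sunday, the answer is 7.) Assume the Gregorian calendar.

Apr 5, 1811 is a Friday.
From Friday to the next Sunday is 2 days.

2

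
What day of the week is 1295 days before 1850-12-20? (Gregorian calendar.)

First find the weekday of Dec 20, 1850. Doomsday rule: the anchor day for the 1800s is Friday. For year 50: 50÷12 = 4 r 2, and 2÷4 = 0, so 4+2+0 = 6.
Friday + 6 ≡ Thursday — that's 1850's doomsday.
In December the doomsday date is Dec 12.
Dec 20 is 8 days after Dec 12; 8 mod 7 = 1, so Thursday + 1 = Friday.
1295 mod 7 = 0, so 1295 days before a Friday is Friday − 0 = Friday.

Friday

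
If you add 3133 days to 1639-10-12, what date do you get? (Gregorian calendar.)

+366 (one year; includes Feb 29, 1640) → Oct 12, 1640 (2767 left).
+365 (one year) → Oct 12, 1641 (2402 left).
+365 (one year) → Oct 12, 1642 (2037 left).
+365 (one year) → Oct 12, 1643 (1672 left).
+366 (one year; includes Feb 29, 1644) → Oct 12, 1644 (1306 left).
+365 (one year) → Oct 12, 1645 (941 left).
+365 (one year) → Oct 12, 1646 (576 left).
+365 (one year) → Oct 12, 1647 (211 left).
Oct has 31 days: +20 → Nov 1, 1647 (191 left).
Nov has 30 days: +30 → Dec 1, 1647 (161 left).
Dec has 31 days: +31 → Jan 1, 1648 (130 left).
Jan has 31 days: +31 → Feb 1, 1648 (99 left).
Feb has 29 days: +29 → Mar 1, 1648 (70 left).
Mar has 31 days: +31 → Apr 1, 1648 (39 left).
Apr has 30 days: +30 → May 1, 1648 (9 left).
+9 → May 10, 1648.

May 10, 1648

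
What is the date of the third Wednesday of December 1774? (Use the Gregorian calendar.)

December 1, 1774 is a Thursday.
The first Wednesday is therefore December 7 (6 days later).
The third Wednesday is 7 + 2×7 = December 21.

December 21, 1774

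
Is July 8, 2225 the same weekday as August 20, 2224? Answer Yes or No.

Yes

From Aug 20, 2224 to Jul 8, 2225 is 322 days.
322 mod 7 = 0, so they are the same weekday.
(Aug 20, 2224 is a Friday; Jul 8, 2225 is a Friday.)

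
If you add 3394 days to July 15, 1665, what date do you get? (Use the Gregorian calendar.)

October 30, 1674

+365 (one year) → Jul 15, 1666 (3029 left).
+365 (one year) → Jul 15, 1667 (2664 left).
+366 (one year; includes Feb 29, 1668) → Jul 15, 1668 (2298 left).
+365 (one year) → Jul 15, 1669 (1933 left).
+365 (one year) → Jul 15, 1670 (1568 left).
+365 (one year) → Jul 15, 1671 (1203 left).
+366 (one year; includes Feb 29, 1672) → Jul 15, 1672 (837 left).
+365 (one year) → Jul 15, 1673 (472 left).
+365 (one year) → Jul 15, 1674 (107 left).
Jul has 31 days: +17 → Aug 1, 1674 (90 left).
Aug has 31 days: +31 → Sep 1, 1674 (59 left).
Sep has 30 days: +30 → Oct 1, 1674 (29 left).
+29 → Oct 30, 1674.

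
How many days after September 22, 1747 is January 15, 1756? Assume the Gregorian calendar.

Sep 22, 1747 → Sep 22, 1748: 366 days (Feb 29, 1748 is in that span).
Sep 22, 1748 → Sep 22, 1749: 365 days.
Sep 22, 1749 → Sep 22, 1750: 365 days.
Sep 22, 1750 → Sep 22, 1751: 365 days.
Sep 22, 1751 → Sep 22, 1752: 366 days (Feb 29, 1752 is in that span).
Sep 22, 1752 → Sep 22, 1753: 365 days.
Sep 22, 1753 → Sep 22, 1754: 365 days.
Sep 22, 1754 → Sep 22, 1755: 365 days.
Sep 22, 1755 → Oct 22, 1755: 30 days (September has 30).
Oct 22, 1755 → Nov 22, 1755: 31 days (October has 31).
Nov 22, 1755 → Dec 22, 1755: 30 days (November has 30).
Dec 22, 1755 → Jan 15, 1756: 24 days.
Total: 3037 days.

3037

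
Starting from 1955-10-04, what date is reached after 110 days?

January 22, 1956

Oct has 31 days: +28 → Nov 1, 1955 (82 left).
Nov has 30 days: +30 → Dec 1, 1955 (52 left).
Dec has 31 days: +31 → Jan 1, 1956 (21 left).
+21 → Jan 22, 1956.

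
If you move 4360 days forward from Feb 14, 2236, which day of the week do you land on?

Saturday

Feb 14, 2236 is a Sunday.
4360 mod 7 = 6, so 4360 days after a Sunday is Sunday + 6 = Saturday.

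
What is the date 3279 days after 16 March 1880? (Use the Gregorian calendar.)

+365 (one year) → Mar 16, 1881 (2914 left).
+365 (one year) → Mar 16, 1882 (2549 left).
+365 (one year) → Mar 16, 1883 (2184 left).
+366 (one year; includes Feb 29, 1884) → Mar 16, 1884 (1818 left).
+365 (one year) → Mar 16, 1885 (1453 left).
+365 (one year) → Mar 16, 1886 (1088 left).
+365 (one year) → Mar 16, 1887 (723 left).
+366 (one year; includes Feb 29, 1888) → Mar 16, 1888 (357 left).
Mar has 31 days: +16 → Apr 1, 1888 (341 left).
Apr has 30 days: +30 → May 1, 1888 (311 left).
May has 31 days: +31 → Jun 1, 1888 (280 left).
Jun has 30 days: +30 → Jul 1, 1888 (250 left).
Jul has 31 days: +31 → Aug 1, 1888 (219 left).
Aug has 31 days: +31 → Sep 1, 1888 (188 left).
Sep has 30 days: +30 → Oct 1, 1888 (158 left).
Oct has 31 days: +31 → Nov 1, 1888 (127 left).
Nov has 30 days: +30 → Dec 1, 1888 (97 left).
Dec has 31 days: +31 → Jan 1, 1889 (66 left).
Jan has 31 days: +31 → Feb 1, 1889 (35 left).
Feb has 28 days: +28 → Mar 1, 1889 (7 left).
+7 → Mar 8, 1889.

March 8, 1889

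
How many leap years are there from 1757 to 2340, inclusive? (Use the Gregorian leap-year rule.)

Multiples of 4 in [1757,2340]: 146.
Of those, multiples of 100: 6 (not leap unless ÷400).
Multiples of 400: 1.
Leap years = 146 − 6 + 1 = 141.

141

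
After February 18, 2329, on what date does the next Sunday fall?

Feb 18, 2329 is a Monday.
From Monday to the next Sunday is 6 days.
Feb 18, 2329 + 6 = Feb 24, 2329.

February 24, 2329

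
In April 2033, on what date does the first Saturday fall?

April 2, 2033

April 1, 2033 is a Friday.
The first Saturday is therefore April 2 (1 days later).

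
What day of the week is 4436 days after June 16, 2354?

Jun 16, 2354 is a Wednesday.
4436 mod 7 = 5, so 4436 days after a Wednesday is Wednesday + 5 = Monday.

Monday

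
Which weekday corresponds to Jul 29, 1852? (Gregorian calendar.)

Thursday

Doomsday rule: the anchor day for the 1800s is Friday. For year 52: 52÷12 = 4 r 4, and 4÷4 = 1, so 4+4+1 = 9.
Friday + 9 ≡ Sunday — that's 1852's doomsday.
In July the doomsday date is Jul 11.
Jul 29 is 18 days after Jul 11; 18 mod 7 = 4, so Sunday + 4 = Thursday.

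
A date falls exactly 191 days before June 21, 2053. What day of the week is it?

Thursday

Jun 21, 2053 is a Saturday.
191 mod 7 = 2, so 191 days before a Saturday is Saturday − 2 = Thursday.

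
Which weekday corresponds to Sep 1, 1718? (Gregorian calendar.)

Thursday

Doomsday rule: the anchor day for the 1700s is Sunday. For year 18: 18÷12 = 1 r 6, and 6÷4 = 1, so 1+6+1 = 8.
Sunday + 8 ≡ Monday — that's 1718's doomsday.
In September the doomsday date is Sep 5.
Sep 1 is 4 days before Sep 5; 4 mod 7 = 4, so Monday − 4 = Thursday.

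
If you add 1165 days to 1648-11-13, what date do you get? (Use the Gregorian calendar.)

January 22, 1652

+365 (one year) → Nov 13, 1649 (800 left).
+365 (one year) → Nov 13, 1650 (435 left).
+365 (one year) → Nov 13, 1651 (70 left).
Nov has 30 days: +18 → Dec 1, 1651 (52 left).
Dec has 31 days: +31 → Jan 1, 1652 (21 left).
+21 → Jan 22, 1652.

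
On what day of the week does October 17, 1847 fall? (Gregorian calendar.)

Sunday

January 1, 1847 is a Friday.
Jan 1, 1847 → Feb 1, 1847: 31 days (January has 31).
Feb 1, 1847 → Mar 1, 1847: 28 days (February has 28).
Mar 1, 1847 → Apr 1, 1847: 31 days (March has 31).
Apr 1, 1847 → May 1, 1847: 30 days (April has 30).
May 1, 1847 → Jun 1, 1847: 31 days (May has 31).
Jun 1, 1847 → Jul 1, 1847: 30 days (June has 30).
Jul 1, 1847 → Aug 1, 1847: 31 days (July has 31).
Aug 1, 1847 → Sep 1, 1847: 31 days (August has 31).
Sep 1, 1847 → Oct 1, 1847: 30 days (September has 30).
Oct 1, 1847 → Oct 17, 1847: 16 days.
Total: 289 days.
289 mod 7 = 2, so Friday + 2 = Sunday.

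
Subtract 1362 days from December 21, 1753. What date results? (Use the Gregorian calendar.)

March 30, 1750

−365 (one year) → Dec 21, 1752 (997 left).
−366 (one year; includes Feb 29, 1752) → Dec 21, 1751 (631 left).
−365 (one year) → Dec 21, 1750 (266 left).
−21 → Nov 30, 1750 (end of Nov, 30 days; 245 left).
−30 → Oct 31, 1750 (end of Oct, 31 days; 215 left).
−31 → Sep 30, 1750 (end of Sep, 30 days; 184 left).
−30 → Aug 31, 1750 (end of Aug, 31 days; 154 left).
−31 → Jul 31, 1750 (end of Jul, 31 days; 123 left).
−31 → Jun 30, 1750 (end of Jun, 30 days; 92 left).
−30 → May 31, 1750 (end of May, 31 days; 62 left).
−31 → Apr 30, 1750 (end of Apr, 30 days; 31 left).
−30 → Mar 31, 1750 (end of Mar, 31 days; 1 left).
−1 → Mar 30, 1750.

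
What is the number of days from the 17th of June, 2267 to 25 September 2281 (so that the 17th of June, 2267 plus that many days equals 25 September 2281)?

5214

Jun 17, 2267 → Jun 17, 2268: 366 days (Feb 29, 2268 is in that span).
Jun 17, 2268 → Jun 17, 2269: 365 days.
Jun 17, 2269 → Jun 17, 2270: 365 days.
Jun 17, 2270 → Jun 17, 2271: 365 days.
Jun 17, 2271 → Jun 17, 2272: 366 days (Feb 29, 2272 is in that span).
Jun 17, 2272 → Jun 17, 2273: 365 days.
Jun 17, 2273 → Jun 17, 2274: 365 days.
Jun 17, 2274 → Jun 17, 2275: 365 days.
Jun 17, 2275 → Jun 17, 2276: 366 days (Feb 29, 2276 is in that span).
Jun 17, 2276 → Jun 17, 2277: 365 days.
Jun 17, 2277 → Jun 17, 2278: 365 days.
Jun 17, 2278 → Jun 17, 2279: 365 days.
Jun 17, 2279 → Jun 17, 2280: 366 days (Feb 29, 2280 is in that span).
Jun 17, 2280 → Jun 17, 2281: 365 days.
Jun 17, 2281 → Jul 17, 2281: 30 days (June has 30).
Jul 17, 2281 → Aug 17, 2281: 31 days (July has 31).
Aug 17, 2281 → Sep 17, 2281: 31 days (August has 31).
Sep 17, 2281 → Sep 25, 2281: 8 days.
Total: 5214 days.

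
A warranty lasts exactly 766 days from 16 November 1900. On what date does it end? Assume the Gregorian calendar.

+365 (one year) → Nov 16, 1901 (401 left).
+365 (one year) → Nov 16, 1902 (36 left).
Nov has 30 days: +15 → Dec 1, 1902 (21 left).
+21 → Dec 22, 1902.

December 22, 1902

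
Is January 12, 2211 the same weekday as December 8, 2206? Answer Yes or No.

No

From Dec 8, 2206 to Jan 12, 2211 is 1496 days.
1496 mod 7 = 5, so they are different weekdays.
(Dec 8, 2206 is a Monday; Jan 12, 2211 is a Saturday.)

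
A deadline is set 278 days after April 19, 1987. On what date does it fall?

January 22, 1988

Apr has 30 days: +12 → May 1, 1987 (266 left).
May has 31 days: +31 → Jun 1, 1987 (235 left).
Jun has 30 days: +30 → Jul 1, 1987 (205 left).
Jul has 31 days: +31 → Aug 1, 1987 (174 left).
Aug has 31 days: +31 → Sep 1, 1987 (143 left).
Sep has 30 days: +30 → Oct 1, 1987 (113 left).
Oct has 31 days: +31 → Nov 1, 1987 (82 left).
Nov has 30 days: +30 → Dec 1, 1987 (52 left).
Dec has 31 days: +31 → Jan 1, 1988 (21 left).
+21 → Jan 22, 1988.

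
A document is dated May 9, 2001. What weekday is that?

Doomsday rule: the anchor day for the 2000s is Tuesday. For year 01: 1÷12 = 0 r 1, and 1÷4 = 0, so 0+1+0 = 1.
Tuesday + 1 ≡ Wednesday — that's 2001's doomsday.
In May the doomsday date is May 9.
May 9 is the doomsday itself: Wednesday.

Wednesday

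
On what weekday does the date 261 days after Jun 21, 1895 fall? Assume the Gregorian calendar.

Sunday

Jun 21, 1895 is a Friday.
261 mod 7 = 2, so 261 days after a Friday is Friday + 2 = Sunday.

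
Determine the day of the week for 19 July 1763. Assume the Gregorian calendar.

Doomsday rule: the anchor day for the 1700s is Sunday. For year 63: 63÷12 = 5 r 3, and 3÷4 = 0, so 5+3+0 = 8.
Sunday + 8 ≡ Monday — that's 1763's doomsday.
In July the doomsday date is Jul 11.
Jul 19 is 8 days after Jul 11; 8 mod 7 = 1, so Monday + 1 = Tuesday.

Tuesday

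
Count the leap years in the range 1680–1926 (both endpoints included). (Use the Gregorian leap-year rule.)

59

Multiples of 4 in [1680,1926]: 62.
Of those, multiples of 100: 3 (not leap unless ÷400).
Multiples of 400: 0.
Leap years = 62 − 3 + 0 = 59.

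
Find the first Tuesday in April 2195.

April 7, 2195

April 1, 2195 is a Wednesday.
The first Tuesday is therefore April 7 (6 days later).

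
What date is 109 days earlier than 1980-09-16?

May 30, 1980

−16 → Aug 31, 1980 (end of Aug, 31 days; 93 left).
−31 → Jul 31, 1980 (end of Jul, 31 days; 62 left).
−31 → Jun 30, 1980 (end of Jun, 30 days; 31 left).
−30 → May 31, 1980 (end of May, 31 days; 1 left).
−1 → May 30, 1980.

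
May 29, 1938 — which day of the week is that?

Sunday

Doomsday rule: the anchor day for the 1900s is Wednesday. For year 38: 38÷12 = 3 r 2, and 2÷4 = 0, so 3+2+0 = 5.
Wednesday + 5 ≡ Monday — that's 1938's doomsday.
In May the doomsday date is May 9.
May 29 is 20 days after May 9; 20 mod 7 = 6, so Monday + 6 = Sunday.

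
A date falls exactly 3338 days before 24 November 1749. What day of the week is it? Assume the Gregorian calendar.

Tuesday

Nov 24, 1749 is a Monday.
3338 mod 7 = 6, so 3338 days before a Monday is Monday − 6 = Tuesday.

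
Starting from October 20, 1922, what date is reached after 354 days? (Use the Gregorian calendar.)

Oct has 31 days: +12 → Nov 1, 1922 (342 left).
Nov has 30 days: +30 → Dec 1, 1922 (312 left).
Dec has 31 days: +31 → Jan 1, 1923 (281 left).
Jan has 31 days: +31 → Feb 1, 1923 (250 left).
Feb has 28 days: +28 → Mar 1, 1923 (222 left).
Mar has 31 days: +31 → Apr 1, 1923 (191 left).
Apr has 30 days: +30 → May 1, 1923 (161 left).
May has 31 days: +31 → Jun 1, 1923 (130 left).
Jun has 30 days: +30 → Jul 1, 1923 (100 left).
Jul has 31 days: +31 → Aug 1, 1923 (69 left).
Aug has 31 days: +31 → Sep 1, 1923 (38 left).
Sep has 30 days: +30 → Oct 1, 1923 (8 left).
+8 → Oct 9, 1923.

October 9, 1923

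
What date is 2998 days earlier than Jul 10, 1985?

April 25, 1977

−365 (one year) → Jul 10, 1984 (2633 left).
−366 (one year; includes Feb 29, 1984) → Jul 10, 1983 (2267 left).
−365 (one year) → Jul 10, 1982 (1902 left).
−365 (one year) → Jul 10, 1981 (1537 left).
−365 (one year) → Jul 10, 1980 (1172 left).
−366 (one year; includes Feb 29, 1980) → Jul 10, 1979 (806 left).
−365 (one year) → Jul 10, 1978 (441 left).
−365 (one year) → Jul 10, 1977 (76 left).
−10 → Jun 30, 1977 (end of Jun, 30 days; 66 left).
−30 → May 31, 1977 (end of May, 31 days; 36 left).
−31 → Apr 30, 1977 (end of Apr, 30 days; 5 left).
−5 → Apr 25, 1977.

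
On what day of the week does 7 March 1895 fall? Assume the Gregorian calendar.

Thursday

Doomsday rule: the anchor day for the 1800s is Friday. For year 95: 95÷12 = 7 r 11, and 11÷4 = 2, so 7+11+2 = 20.
Friday + 20 ≡ Thursday — that's 1895's doomsday.
In March the doomsday date is Mar 14.
Mar 7 is 7 days before Mar 14; 7 mod 7 = 0, so Thursday − 0 = Thursday.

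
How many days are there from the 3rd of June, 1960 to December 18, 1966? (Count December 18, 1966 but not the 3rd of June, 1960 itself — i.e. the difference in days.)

Jun 3, 1960 → Jun 3, 1961: 365 days.
Jun 3, 1961 → Jun 3, 1962: 365 days.
Jun 3, 1962 → Jun 3, 1963: 365 days.
Jun 3, 1963 → Jun 3, 1964: 366 days (Feb 29, 1964 is in that span).
Jun 3, 1964 → Jun 3, 1965: 365 days.
Jun 3, 1965 → Jun 3, 1966: 365 days.
Jun 3, 1966 → Jul 3, 1966: 30 days (June has 30).
Jul 3, 1966 → Aug 3, 1966: 31 days (July has 31).
Aug 3, 1966 → Sep 3, 1966: 31 days (August has 31).
Sep 3, 1966 → Oct 3, 1966: 30 days (September has 30).
Oct 3, 1966 → Nov 3, 1966: 31 days (October has 31).
Nov 3, 1966 → Dec 3, 1966: 30 days (November has 30).
Dec 3, 1966 → Dec 18, 1966: 15 days.
Total: 2389 days.

2389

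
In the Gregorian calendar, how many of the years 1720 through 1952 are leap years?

Multiples of 4 in [1720,1952]: 59.
Of those, multiples of 100: 2 (not leap unless ÷400).
Multiples of 400: 0.
Leap years = 59 − 2 + 0 = 57.

57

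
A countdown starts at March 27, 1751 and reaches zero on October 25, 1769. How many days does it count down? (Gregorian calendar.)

Mar 27, 1751 → Mar 27, 1752: 366 days (Feb 29, 1752 is in that span).
Mar 27, 1752 → Mar 27, 1753: 365 days.
Mar 27, 1753 → Mar 27, 1754: 365 days.
Mar 27, 1754 → Mar 27, 1755: 365 days.
Mar 27, 1755 → Mar 27, 1756: 366 days (Feb 29, 1756 is in that span).
Mar 27, 1756 → Mar 27, 1757: 365 days.
Mar 27, 1757 → Mar 27, 1758: 365 days.
Mar 27, 1758 → Mar 27, 1759: 365 days.
Mar 27, 1759 → Mar 27, 1760: 366 days (Feb 29, 1760 is in that span).
Mar 27, 1760 → Mar 27, 1761: 365 days.
Mar 27, 1761 → Mar 27, 1762: 365 days.
Mar 27, 1762 → Mar 27, 1763: 365 days.
Mar 27, 1763 → Mar 27, 1764: 366 days (Feb 29, 1764 is in that span).
Mar 27, 1764 → Mar 27, 1765: 365 days.
Mar 27, 1765 → Mar 27, 1766: 365 days.
Mar 27, 1766 → Mar 27, 1767: 365 days.
Mar 27, 1767 → Mar 27, 1768: 366 days (Feb 29, 1768 is in that span).
Mar 27, 1768 → Mar 27, 1769: 365 days.
Mar 27, 1769 → Apr 27, 1769: 31 days (March has 31).
Apr 27, 1769 → May 27, 1769: 30 days (April has 30).
May 27, 1769 → Jun 27, 1769: 31 days (May has 31).
Jun 27, 1769 → Jul 27, 1769: 30 days (June has 30).
Jul 27, 1769 → Aug 27, 1769: 31 days (July has 31).
Aug 27, 1769 → Sep 27, 1769: 31 days (August has 31).
Sep 27, 1769 → Oct 25, 1769: 28 days.
Total: 6787 days.

6787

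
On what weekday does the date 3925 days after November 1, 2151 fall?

Saturday

First find the weekday of Nov 1, 2151. Doomsday rule: the anchor day for the 2100s is Sunday. For year 51: 51÷12 = 4 r 3, and 3÷4 = 0, so 4+3+0 = 7.
Sunday + 7 ≡ Sunday — that's 2151's doomsday.
In November the doomsday date is Nov 7.
Nov 1 is 6 days before Nov 7; 6 mod 7 = 6, so Sunday − 6 = Monday.
3925 mod 7 = 5, so 3925 days after a Monday is Monday + 5 = Saturday.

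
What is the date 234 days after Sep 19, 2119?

Sep has 30 days: +12 → Oct 1, 2119 (222 left).
Oct has 31 days: +31 → Nov 1, 2119 (191 left).
Nov has 30 days: +30 → Dec 1, 2119 (161 left).
Dec has 31 days: +31 → Jan 1, 2120 (130 left).
Jan has 31 days: +31 → Feb 1, 2120 (99 left).
Feb has 29 days: +29 → Mar 1, 2120 (70 left).
Mar has 31 days: +31 → Apr 1, 2120 (39 left).
Apr has 30 days: +30 → May 1, 2120 (9 left).
+9 → May 10, 2120.

May 10, 2120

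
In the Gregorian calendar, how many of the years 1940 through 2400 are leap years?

113

Multiples of 4 in [1940,2400]: 116.
Of those, multiples of 100: 5 (not leap unless ÷400).
Multiples of 400: 2.
Leap years = 116 − 5 + 2 = 113.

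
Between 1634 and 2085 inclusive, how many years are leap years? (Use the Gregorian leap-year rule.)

110

Multiples of 4 in [1634,2085]: 113.
Of those, multiples of 100: 4 (not leap unless ÷400).
Multiples of 400: 1.
Leap years = 113 − 4 + 1 = 110.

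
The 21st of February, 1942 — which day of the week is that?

Saturday

January 1, 1942 is a Thursday.
Jan 1, 1942 → Feb 1, 1942: 31 days (January has 31).
Feb 1, 1942 → Feb 21, 1942: 20 days.
Total: 51 days.
51 mod 7 = 2, so Thursday + 2 = Saturday.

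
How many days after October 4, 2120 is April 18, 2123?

Oct 4, 2120 → Oct 4, 2121: 365 days.
Oct 4, 2121 → Oct 4, 2122: 365 days.
Oct 4, 2122 → Nov 4, 2122: 31 days (October has 31).
Nov 4, 2122 → Dec 4, 2122: 30 days (November has 30).
Dec 4, 2122 → Jan 4, 2123: 31 days (December has 31).
Jan 4, 2123 → Feb 4, 2123: 31 days (January has 31).
Feb 4, 2123 → Mar 4, 2123: 28 days (February has 28).
Mar 4, 2123 → Apr 4, 2123: 31 days (March has 31).
Apr 4, 2123 → Apr 18, 2123: 14 days.
Total: 926 days.

926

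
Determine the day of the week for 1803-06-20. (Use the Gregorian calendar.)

Doomsday rule: the anchor day for the 1800s is Friday. For year 03: 3÷12 = 0 r 3, and 3÷4 = 0, so 0+3+0 = 3.
Friday + 3 ≡ Monday — that's 1803's doomsday.
In June the doomsday date is Jun 6.
Jun 20 is 14 days after Jun 6; 14 mod 7 = 0, so Monday + 0 = Monday.

Monday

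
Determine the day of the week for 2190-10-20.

Wednesday

January 1, 2190 is a Friday.
Jan 1, 2190 → Feb 1, 2190: 31 days (January has 31).
Feb 1, 2190 → Mar 1, 2190: 28 days (February has 28).
Mar 1, 2190 → Apr 1, 2190: 31 days (March has 31).
Apr 1, 2190 → May 1, 2190: 30 days (April has 30).
May 1, 2190 → Jun 1, 2190: 31 days (May has 31).
Jun 1, 2190 → Jul 1, 2190: 30 days (June has 30).
Jul 1, 2190 → Aug 1, 2190: 31 days (July has 31).
Aug 1, 2190 → Sep 1, 2190: 31 days (August has 31).
Sep 1, 2190 → Oct 1, 2190: 30 days (September has 30).
Oct 1, 2190 → Oct 20, 2190: 19 days.
Total: 292 days.
292 mod 7 = 5, so Friday + 5 = Wednesday.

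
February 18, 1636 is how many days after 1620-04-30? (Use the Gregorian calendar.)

Apr 30, 1620 → Apr 30, 1621: 365 days.
Apr 30, 1621 → Apr 30, 1622: 365 days.
Apr 30, 1622 → Apr 30, 1623: 365 days.
Apr 30, 1623 → Apr 30, 1624: 366 days (Feb 29, 1624 is in that span).
Apr 30, 1624 → Apr 30, 1625: 365 days.
Apr 30, 1625 → Apr 30, 1626: 365 days.
Apr 30, 1626 → Apr 30, 1627: 365 days.
Apr 30, 1627 → Apr 30, 1628: 366 days (Feb 29, 1628 is in that span).
Apr 30, 1628 → Apr 30, 1629: 365 days.
Apr 30, 1629 → Apr 30, 1630: 365 days.
Apr 30, 1630 → Apr 30, 1631: 365 days.
Apr 30, 1631 → Apr 30, 1632: 366 days (Feb 29, 1632 is in that span).
Apr 30, 1632 → Apr 30, 1633: 365 days.
Apr 30, 1633 → Apr 30, 1634: 365 days.
Apr 30, 1634 → Apr 30, 1635: 365 days.
Apr 30, 1635 → May 30, 1635: 30 days (April has 30).
May 30, 1635 → Jun 30, 1635: 31 days (May has 31).
Jun 30, 1635 → Jul 30, 1635: 30 days (June has 30).
Jul 30, 1635 → Aug 30, 1635: 31 days (July has 31).
Aug 30, 1635 → Sep 30, 1635: 31 days (August has 31).
Sep 30, 1635 → Oct 30, 1635: 30 days (September has 30).
Oct 30, 1635 → Nov 30, 1635: 31 days (October has 31).
Nov 30, 1635 → Dec 30, 1635: 30 days (November has 30).
Dec 30, 1635 → Jan 30, 1636: 31 days (December has 31).
Jan 30, 1636 → Feb 18, 1636: 19 days.
Total: 5772 days.

5772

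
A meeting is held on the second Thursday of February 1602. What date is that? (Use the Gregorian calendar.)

February 1, 1602 is a Friday.
The first Thursday is therefore February 7 (6 days later).
The second Thursday is 7 + 1×7 = February 14.

February 14, 1602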